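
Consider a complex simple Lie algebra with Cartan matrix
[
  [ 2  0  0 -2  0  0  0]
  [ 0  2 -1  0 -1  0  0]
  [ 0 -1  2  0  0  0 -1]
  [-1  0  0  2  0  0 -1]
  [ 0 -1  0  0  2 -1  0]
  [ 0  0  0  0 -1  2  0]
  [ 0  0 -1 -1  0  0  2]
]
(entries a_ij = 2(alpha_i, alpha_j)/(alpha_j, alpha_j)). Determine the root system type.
The matrix has rank 7 with 2's on the diagonal. Reading the off-diagonal entries as Dynkin edges (a single edge where a_ij = a_ji = -1; a double or triple edge where a_ij * a_ji = 2 or 3), the diagram is a chain of 7 nodes with a double edge at one end; the terminal node there is the unique long simple root (C_7). One simple-root ordering that puts it in standard form is (alpha_6, alpha_5, alpha_2, alpha_3, alpha_7, alpha_4, alpha_1). So the algebra is type C_7, i.e. sp(14).

C7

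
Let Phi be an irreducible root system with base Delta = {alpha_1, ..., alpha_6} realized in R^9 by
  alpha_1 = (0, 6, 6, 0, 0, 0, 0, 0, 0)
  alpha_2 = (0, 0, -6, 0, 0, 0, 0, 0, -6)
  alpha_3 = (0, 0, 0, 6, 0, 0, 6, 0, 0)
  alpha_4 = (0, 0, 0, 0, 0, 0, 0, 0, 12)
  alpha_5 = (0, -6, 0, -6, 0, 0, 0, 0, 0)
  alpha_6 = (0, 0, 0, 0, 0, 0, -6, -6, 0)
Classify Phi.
C6

Compute the Cartan integers a_ij = 2(alpha_i, alpha_j)/(alpha_j, alpha_j); the resulting 6x6 Cartan matrix is
[[2, -1, 0, 0, -1, 0], [-1, 2, 0, -1, 0, 0], [0, 0, 2, 0, -1, -1], [0, -2, 0, 2, 0, 0], [-1, 0, -1, 0, 2, 0], [0, 0, -1, 0, 0, 2]].
The roots have two lengths (squared-length ratio 2:1); the short ones are alpha_{1,2,3,5,6}. The associated Dynkin diagram is a chain of 6 nodes with a double edge at one end; the terminal node there is the unique long simple root (C_6), so the type is C_6 (the algebra sp(12)).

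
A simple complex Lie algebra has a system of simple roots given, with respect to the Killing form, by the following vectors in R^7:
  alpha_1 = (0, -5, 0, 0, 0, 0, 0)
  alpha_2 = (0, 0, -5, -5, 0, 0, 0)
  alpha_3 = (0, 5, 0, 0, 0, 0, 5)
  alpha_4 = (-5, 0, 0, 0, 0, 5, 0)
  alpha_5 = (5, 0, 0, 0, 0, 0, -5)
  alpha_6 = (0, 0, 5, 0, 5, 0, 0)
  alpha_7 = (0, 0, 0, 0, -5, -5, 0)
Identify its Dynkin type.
B_7 (so(15))

Compute the Cartan integers a_ij = 2(alpha_i, alpha_j)/(alpha_j, alpha_j); the resulting 7x7 Cartan matrix is
[[2, 0, -1, 0, 0, 0, 0], [0, 2, 0, 0, 0, -1, 0], [-2, 0, 2, 0, -1, 0, 0], [0, 0, 0, 2, -1, 0, -1], [0, 0, -1, -1, 2, 0, 0], [0, -1, 0, 0, 0, 2, -1], [0, 0, 0, -1, 0, -1, 2]].
The roots have two lengths (squared-length ratio 2:1); the short ones are alpha_{1}. The associated Dynkin diagram is a chain of 7 nodes with a double edge at one end; the terminal node there is the unique short simple root (B_7), so the type is B_7 (the algebra so(15)).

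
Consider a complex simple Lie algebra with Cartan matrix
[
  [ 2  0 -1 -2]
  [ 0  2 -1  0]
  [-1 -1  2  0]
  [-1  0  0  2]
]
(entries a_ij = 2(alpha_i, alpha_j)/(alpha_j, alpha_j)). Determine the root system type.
The matrix has rank 4 with 2's on the diagonal. Reading the off-diagonal entries as Dynkin edges (a single edge where a_ij = a_ji = -1; a double or triple edge where a_ij * a_ji = 2 or 3), the diagram is a chain of 4 nodes with a double edge at one end; the terminal node there is the unique short simple root (B_4). One simple-root ordering that puts it in standard form is (alpha_2, alpha_3, alpha_1, alpha_4). So the algebra is type B_4, i.e. so(9).

B_4 (so(9))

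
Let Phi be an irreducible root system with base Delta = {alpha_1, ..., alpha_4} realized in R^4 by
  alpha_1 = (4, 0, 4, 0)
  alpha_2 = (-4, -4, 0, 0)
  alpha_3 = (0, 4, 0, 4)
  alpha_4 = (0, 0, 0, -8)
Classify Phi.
C_4 (sp(8))

Compute the Cartan integers a_ij = 2(alpha_i, alpha_j)/(alpha_j, alpha_j); the resulting 4x4 Cartan matrix is
[[2, -1, 0, 0], [-1, 2, -1, 0], [0, -1, 2, -1], [0, 0, -2, 2]].
The roots have two lengths (squared-length ratio 2:1); the short ones are alpha_{1,2,3}. The associated Dynkin diagram is a chain of 4 nodes with a double edge at one end; the terminal node there is the unique long simple root (C_4), so the type is C_4 (the algebra sp(8)).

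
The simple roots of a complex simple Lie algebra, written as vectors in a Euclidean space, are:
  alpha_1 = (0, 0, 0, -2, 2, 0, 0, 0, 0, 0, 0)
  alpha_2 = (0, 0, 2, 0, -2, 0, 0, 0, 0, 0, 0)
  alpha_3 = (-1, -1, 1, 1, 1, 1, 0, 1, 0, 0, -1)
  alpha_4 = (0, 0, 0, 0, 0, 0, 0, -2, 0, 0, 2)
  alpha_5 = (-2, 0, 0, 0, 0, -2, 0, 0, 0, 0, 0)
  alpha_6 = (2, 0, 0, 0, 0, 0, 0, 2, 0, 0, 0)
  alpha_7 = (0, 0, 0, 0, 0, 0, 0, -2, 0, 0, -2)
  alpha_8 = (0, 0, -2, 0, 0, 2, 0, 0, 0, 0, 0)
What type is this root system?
Compute the Cartan integers a_ij = 2(alpha_i, alpha_j)/(alpha_j, alpha_j); the resulting 8x8 Cartan matrix is
[[2, -1, 0, 0, 0, 0, 0, 0], [-1, 2, 0, 0, 0, 0, 0, -1], [0, 0, 2, -1, 0, 0, 0, 0], [0, 0, -1, 2, 0, -1, 0, 0], [0, 0, 0, 0, 2, -1, 0, -1], [0, 0, 0, -1, -1, 2, -1, 0], [0, 0, 0, 0, 0, -1, 2, 0], [0, -1, 0, 0, -1, 0, 0, 2]].
All simple roots have the same length, so the diagram is simply laced. The associated Dynkin diagram is a chain of 7 nodes with one extra node attached to the third node from one end (E_8), so the type is E_8.

E_8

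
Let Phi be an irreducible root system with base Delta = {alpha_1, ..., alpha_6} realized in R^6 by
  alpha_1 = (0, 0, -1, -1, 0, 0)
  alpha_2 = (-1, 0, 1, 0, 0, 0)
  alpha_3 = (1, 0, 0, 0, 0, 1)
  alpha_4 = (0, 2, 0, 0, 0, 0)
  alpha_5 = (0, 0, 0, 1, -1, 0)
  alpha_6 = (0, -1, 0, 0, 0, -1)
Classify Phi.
C6

Compute the Cartan integers a_ij = 2(alpha_i, alpha_j)/(alpha_j, alpha_j); the resulting 6x6 Cartan matrix is
[[2, -1, 0, 0, -1, 0], [-1, 2, -1, 0, 0, 0], [0, -1, 2, 0, 0, -1], [0, 0, 0, 2, 0, -2], [-1, 0, 0, 0, 2, 0], [0, 0, -1, -1, 0, 2]].
The roots have two lengths (squared-length ratio 2:1); the short ones are alpha_{1,2,3,5,6}. The associated Dynkin diagram is a chain of 6 nodes with a double edge at one end; the terminal node there is the unique long simple root (C_6), so the type is C_6 (the algebra sp(12)).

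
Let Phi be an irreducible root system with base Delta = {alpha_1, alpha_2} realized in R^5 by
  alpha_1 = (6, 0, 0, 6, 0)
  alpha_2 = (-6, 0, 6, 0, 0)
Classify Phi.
A_2

Compute the Cartan integers a_ij = 2(alpha_i, alpha_j)/(alpha_j, alpha_j); the resulting 2x2 Cartan matrix is
[[2, -1], [-1, 2]].
All simple roots have the same length, so the diagram is simply laced. The associated Dynkin diagram is a chain of 2 nodes with single edges (A_2), so the type is A_2 (the algebra sl(3)).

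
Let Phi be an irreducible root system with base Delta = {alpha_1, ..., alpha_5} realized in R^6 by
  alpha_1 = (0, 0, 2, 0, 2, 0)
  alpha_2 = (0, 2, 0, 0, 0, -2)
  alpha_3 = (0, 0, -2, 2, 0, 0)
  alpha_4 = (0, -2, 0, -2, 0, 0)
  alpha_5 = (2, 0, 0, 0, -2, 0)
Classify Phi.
A_5

Compute the Cartan integers a_ij = 2(alpha_i, alpha_j)/(alpha_j, alpha_j); the resulting 5x5 Cartan matrix is
[[2, 0, -1, 0, -1], [0, 2, 0, -1, 0], [-1, 0, 2, -1, 0], [0, -1, -1, 2, 0], [-1, 0, 0, 0, 2]].
All simple roots have the same length, so the diagram is simply laced. The associated Dynkin diagram is a chain of 5 nodes with single edges (A_5), so the type is A_5 (the algebra sl(6)).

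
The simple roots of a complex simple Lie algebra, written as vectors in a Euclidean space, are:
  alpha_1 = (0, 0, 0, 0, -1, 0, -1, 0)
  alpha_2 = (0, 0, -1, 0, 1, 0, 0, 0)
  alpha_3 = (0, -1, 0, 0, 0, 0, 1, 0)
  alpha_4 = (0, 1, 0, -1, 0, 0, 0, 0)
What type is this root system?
Compute the Cartan integers a_ij = 2(alpha_i, alpha_j)/(alpha_j, alpha_j); the resulting 4x4 Cartan matrix is
[[2, -1, -1, 0], [-1, 2, 0, 0], [-1, 0, 2, -1], [0, 0, -1, 2]].
All simple roots have the same length, so the diagram is simply laced. The associated Dynkin diagram is a chain of 4 nodes with single edges (A_4), so the type is A_4 (the algebra sl(5)).

A4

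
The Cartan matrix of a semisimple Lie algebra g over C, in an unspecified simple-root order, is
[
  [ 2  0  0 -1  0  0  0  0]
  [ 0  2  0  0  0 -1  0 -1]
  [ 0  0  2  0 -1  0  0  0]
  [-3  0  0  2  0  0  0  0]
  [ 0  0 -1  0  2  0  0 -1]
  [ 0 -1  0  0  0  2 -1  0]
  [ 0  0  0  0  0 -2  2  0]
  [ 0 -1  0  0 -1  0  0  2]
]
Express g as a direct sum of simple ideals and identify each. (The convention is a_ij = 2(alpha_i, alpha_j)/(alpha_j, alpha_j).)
type C_6 + type G_2

The diagram associated to this matrix has two connected components: the simple roots {alpha_2, alpha_3, alpha_5, alpha_6, alpha_7, alpha_8} form a chain of 6 nodes with a double edge at one end; the terminal node there is the unique long simple root (C_6), and {alpha_1, alpha_4} form two nodes joined by a triple edge (G_2). A semisimple Lie algebra decomposes uniquely as the direct sum of simple ideals, one per connected component of its Dynkin diagram, so g ≅ C_6 ⊕ G_2 (dimension 78 + 14 = 92).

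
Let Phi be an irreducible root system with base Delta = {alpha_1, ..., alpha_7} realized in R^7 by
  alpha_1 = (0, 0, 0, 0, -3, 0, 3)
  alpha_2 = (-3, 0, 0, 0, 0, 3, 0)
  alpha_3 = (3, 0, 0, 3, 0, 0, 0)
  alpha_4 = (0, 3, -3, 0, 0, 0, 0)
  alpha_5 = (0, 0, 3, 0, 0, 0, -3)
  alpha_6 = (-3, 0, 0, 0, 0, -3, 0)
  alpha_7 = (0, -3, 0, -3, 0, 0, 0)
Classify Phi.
Compute the Cartan integers a_ij = 2(alpha_i, alpha_j)/(alpha_j, alpha_j); the resulting 7x7 Cartan matrix is
[[2, 0, 0, 0, -1, 0, 0], [0, 2, -1, 0, 0, 0, 0], [0, -1, 2, 0, 0, -1, -1], [0, 0, 0, 2, -1, 0, -1], [-1, 0, 0, -1, 2, 0, 0], [0, 0, -1, 0, 0, 2, 0], [0, 0, -1, -1, 0, 0, 2]].
All simple roots have the same length, so the diagram is simply laced. The associated Dynkin diagram is a chain of 5 nodes with a fork of two nodes at one end (D_7), so the type is D_7 (the algebra so(14)).

D_7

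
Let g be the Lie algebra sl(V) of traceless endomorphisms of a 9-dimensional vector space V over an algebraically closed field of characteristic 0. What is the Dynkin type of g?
This is sl(9), which has dimension 9^2 - 1 = 80 and rank 9 - 1 = 8 (a Cartan subalgebra is the diagonal traceless matrices). In the classification of classical Lie algebras, the special linear algebra sl(n+1) has type A_n; here n = 8, so the Dynkin diagram is a chain of 8 nodes with single edges (A_8). Hence the type is A_8.

type A_8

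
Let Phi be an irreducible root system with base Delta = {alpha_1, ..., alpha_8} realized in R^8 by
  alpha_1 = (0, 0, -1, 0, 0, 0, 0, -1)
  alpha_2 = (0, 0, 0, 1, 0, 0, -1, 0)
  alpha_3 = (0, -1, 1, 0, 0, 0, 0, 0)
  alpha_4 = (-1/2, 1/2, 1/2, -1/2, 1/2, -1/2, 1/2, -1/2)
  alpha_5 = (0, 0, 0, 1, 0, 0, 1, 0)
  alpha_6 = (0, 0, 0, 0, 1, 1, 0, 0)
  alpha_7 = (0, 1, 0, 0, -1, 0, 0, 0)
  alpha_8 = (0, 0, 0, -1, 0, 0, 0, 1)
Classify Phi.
Compute the Cartan integers a_ij = 2(alpha_i, alpha_j)/(alpha_j, alpha_j); the resulting 8x8 Cartan matrix is
[[2, 0, -1, 0, 0, 0, 0, -1], [0, 2, 0, -1, 0, 0, 0, -1], [-1, 0, 2, 0, 0, 0, -1, 0], [0, -1, 0, 2, 0, 0, 0, 0], [0, 0, 0, 0, 2, 0, 0, -1], [0, 0, 0, 0, 0, 2, -1, 0], [0, 0, -1, 0, 0, -1, 2, 0], [-1, -1, 0, 0, -1, 0, 0, 2]].
All simple roots have the same length, so the diagram is simply laced. The associated Dynkin diagram is a chain of 7 nodes with one extra node attached to the third node from one end (E_8), so the type is E_8.

E_8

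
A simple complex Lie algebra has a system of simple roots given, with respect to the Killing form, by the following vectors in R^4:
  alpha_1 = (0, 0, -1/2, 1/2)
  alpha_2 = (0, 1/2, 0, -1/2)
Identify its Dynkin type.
Compute the Cartan integers a_ij = 2(alpha_i, alpha_j)/(alpha_j, alpha_j); the resulting 2x2 Cartan matrix is
[[2, -1], [-1, 2]].
All simple roots have the same length, so the diagram is simply laced. The associated Dynkin diagram is a chain of 2 nodes with single edges (A_2), so the type is A_2 (the algebra sl(3)).

A2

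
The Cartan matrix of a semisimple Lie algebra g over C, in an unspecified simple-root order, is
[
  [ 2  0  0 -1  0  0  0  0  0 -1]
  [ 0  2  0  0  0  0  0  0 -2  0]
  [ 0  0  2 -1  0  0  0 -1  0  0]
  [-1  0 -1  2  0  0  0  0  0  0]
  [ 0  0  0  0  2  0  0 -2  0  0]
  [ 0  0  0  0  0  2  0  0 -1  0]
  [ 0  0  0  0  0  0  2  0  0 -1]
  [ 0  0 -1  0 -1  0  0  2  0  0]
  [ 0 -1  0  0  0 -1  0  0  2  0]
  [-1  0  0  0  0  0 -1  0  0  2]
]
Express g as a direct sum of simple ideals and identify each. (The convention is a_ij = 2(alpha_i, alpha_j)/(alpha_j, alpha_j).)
The diagram associated to this matrix has two connected components: the simple roots {alpha_2, alpha_6, alpha_9} form a chain of 3 nodes with a double edge at one end; the terminal node there is the unique long simple root (C_3), and {alpha_1, alpha_3, alpha_4, alpha_5, alpha_7, alpha_8, alpha_10} form a chain of 7 nodes with a double edge at one end; the terminal node there is the unique long simple root (C_7). A semisimple Lie algebra decomposes uniquely as the direct sum of simple ideals, one per connected component of its Dynkin diagram, so g ≅ C_3 ⊕ C_7 (dimension 21 + 105 = 126).

C3 ⊕ C7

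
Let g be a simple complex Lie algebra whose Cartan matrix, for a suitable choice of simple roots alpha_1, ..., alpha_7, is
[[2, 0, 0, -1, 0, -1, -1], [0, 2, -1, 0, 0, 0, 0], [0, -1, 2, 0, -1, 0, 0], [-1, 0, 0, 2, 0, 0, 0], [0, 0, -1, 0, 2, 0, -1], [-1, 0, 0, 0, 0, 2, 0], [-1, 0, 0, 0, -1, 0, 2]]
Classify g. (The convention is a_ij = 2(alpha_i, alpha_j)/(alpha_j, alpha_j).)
The matrix has rank 7 with 2's on the diagonal. Reading the off-diagonal entries as Dynkin edges (a single edge where a_ij = a_ji = -1; a double or triple edge where a_ij * a_ji = 2 or 3), the diagram is a chain of 5 nodes with a fork of two nodes at one end (D_7). One simple-root ordering that puts it in standard form is (alpha_2, alpha_3, alpha_5, alpha_7, alpha_1, alpha_4, alpha_6). So the algebra is type D_7, i.e. so(14).

D_7 (so(14))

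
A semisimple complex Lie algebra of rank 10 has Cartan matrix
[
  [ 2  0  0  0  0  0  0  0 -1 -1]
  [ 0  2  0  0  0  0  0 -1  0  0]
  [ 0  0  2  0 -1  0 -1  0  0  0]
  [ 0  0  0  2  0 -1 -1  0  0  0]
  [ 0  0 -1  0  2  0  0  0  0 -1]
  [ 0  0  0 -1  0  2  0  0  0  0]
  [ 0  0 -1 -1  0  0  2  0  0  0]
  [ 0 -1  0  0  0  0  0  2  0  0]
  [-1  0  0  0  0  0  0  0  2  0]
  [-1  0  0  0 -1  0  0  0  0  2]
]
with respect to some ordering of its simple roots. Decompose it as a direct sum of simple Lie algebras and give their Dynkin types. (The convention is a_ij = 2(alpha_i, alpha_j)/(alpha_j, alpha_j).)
A_2 (sl(3)) + A_8 (sl(9))

The diagram associated to this matrix has two connected components: the simple roots {alpha_2, alpha_8} form a chain of 2 nodes with single edges (A_2), and {alpha_1, alpha_3, alpha_4, alpha_5, alpha_6, alpha_7, alpha_9, alpha_10} form a chain of 8 nodes with single edges (A_8). A semisimple Lie algebra decomposes uniquely as the direct sum of simple ideals, one per connected component of its Dynkin diagram, so g ≅ A_2 ⊕ A_8 (dimension 8 + 80 = 88).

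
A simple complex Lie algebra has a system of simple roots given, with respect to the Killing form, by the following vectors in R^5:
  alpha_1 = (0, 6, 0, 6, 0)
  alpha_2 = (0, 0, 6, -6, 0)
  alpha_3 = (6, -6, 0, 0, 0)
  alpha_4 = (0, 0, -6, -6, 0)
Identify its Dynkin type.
Compute the Cartan integers a_ij = 2(alpha_i, alpha_j)/(alpha_j, alpha_j); the resulting 4x4 Cartan matrix is
[[2, -1, -1, -1], [-1, 2, 0, 0], [-1, 0, 2, 0], [-1, 0, 0, 2]].
All simple roots have the same length, so the diagram is simply laced. The associated Dynkin diagram is a chain of 2 nodes with a fork of two nodes at one end (D_4), so the type is D_4 (the algebra so(8)).

D_4 (so(8))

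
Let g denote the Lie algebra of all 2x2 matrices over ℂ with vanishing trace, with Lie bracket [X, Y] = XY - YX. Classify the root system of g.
This is sl(2), which has dimension 2^2 - 1 = 3 and rank 2 - 1 = 1 (a Cartan subalgebra is the diagonal traceless matrices). In the classification of classical Lie algebras, the special linear algebra sl(n+1) has type A_n; here n = 1, so the Dynkin diagram is a chain of 1 nodes with single edges (A_1). Hence the type is A_1.

A1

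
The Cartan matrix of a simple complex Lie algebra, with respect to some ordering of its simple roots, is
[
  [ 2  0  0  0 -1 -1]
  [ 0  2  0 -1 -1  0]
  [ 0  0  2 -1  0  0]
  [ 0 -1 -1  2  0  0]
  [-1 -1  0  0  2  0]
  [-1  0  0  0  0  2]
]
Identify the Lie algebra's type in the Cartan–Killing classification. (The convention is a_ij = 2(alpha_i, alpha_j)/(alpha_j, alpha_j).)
A6

The matrix has rank 6 with 2's on the diagonal. Reading the off-diagonal entries as Dynkin edges (a single edge where a_ij = a_ji = -1; a double or triple edge where a_ij * a_ji = 2 or 3), the diagram is a chain of 6 nodes with single edges (A_6). One simple-root ordering that puts it in standard form is (alpha_3, alpha_4, alpha_2, alpha_5, alpha_1, alpha_6). So the algebra is type A_6, i.e. sl(7).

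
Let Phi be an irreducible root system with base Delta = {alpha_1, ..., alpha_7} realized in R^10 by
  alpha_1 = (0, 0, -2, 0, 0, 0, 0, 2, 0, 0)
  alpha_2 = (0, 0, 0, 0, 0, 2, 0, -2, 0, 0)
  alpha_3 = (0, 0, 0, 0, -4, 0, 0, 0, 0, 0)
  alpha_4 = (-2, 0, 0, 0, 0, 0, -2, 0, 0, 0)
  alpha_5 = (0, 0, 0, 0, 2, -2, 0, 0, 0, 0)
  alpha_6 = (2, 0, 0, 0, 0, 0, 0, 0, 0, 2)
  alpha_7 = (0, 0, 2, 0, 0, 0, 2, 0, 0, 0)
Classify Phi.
Compute the Cartan integers a_ij = 2(alpha_i, alpha_j)/(alpha_j, alpha_j); the resulting 7x7 Cartan matrix is
[[2, -1, 0, 0, 0, 0, -1], [-1, 2, 0, 0, -1, 0, 0], [0, 0, 2, 0, -2, 0, 0], [0, 0, 0, 2, 0, -1, -1], [0, -1, -1, 0, 2, 0, 0], [0, 0, 0, -1, 0, 2, 0], [-1, 0, 0, -1, 0, 0, 2]].
The roots have two lengths (squared-length ratio 2:1); the short ones are alpha_{1,2,4,5,6,7}. The associated Dynkin diagram is a chain of 7 nodes with a double edge at one end; the terminal node there is the unique long simple root (C_7), so the type is C_7 (the algebra sp(14)).

C_7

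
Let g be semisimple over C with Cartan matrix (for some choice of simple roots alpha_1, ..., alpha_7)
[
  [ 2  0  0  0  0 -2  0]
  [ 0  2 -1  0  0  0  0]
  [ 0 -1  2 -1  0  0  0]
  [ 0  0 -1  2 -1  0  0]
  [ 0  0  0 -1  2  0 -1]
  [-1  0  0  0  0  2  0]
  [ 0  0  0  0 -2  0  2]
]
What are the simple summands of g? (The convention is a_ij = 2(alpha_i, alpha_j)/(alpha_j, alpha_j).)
type B_2 ⊕ type C_5

The diagram associated to this matrix has two connected components: the simple roots {alpha_1, alpha_6} form a chain of 2 nodes with a double edge at one end; the terminal node there is the unique short simple root (B_2), and {alpha_2, alpha_3, alpha_4, alpha_5, alpha_7} form a chain of 5 nodes with a double edge at one end; the terminal node there is the unique long simple root (C_5). A semisimple Lie algebra decomposes uniquely as the direct sum of simple ideals, one per connected component of its Dynkin diagram, so g ≅ B_2 ⊕ C_5 (dimension 10 + 55 = 65).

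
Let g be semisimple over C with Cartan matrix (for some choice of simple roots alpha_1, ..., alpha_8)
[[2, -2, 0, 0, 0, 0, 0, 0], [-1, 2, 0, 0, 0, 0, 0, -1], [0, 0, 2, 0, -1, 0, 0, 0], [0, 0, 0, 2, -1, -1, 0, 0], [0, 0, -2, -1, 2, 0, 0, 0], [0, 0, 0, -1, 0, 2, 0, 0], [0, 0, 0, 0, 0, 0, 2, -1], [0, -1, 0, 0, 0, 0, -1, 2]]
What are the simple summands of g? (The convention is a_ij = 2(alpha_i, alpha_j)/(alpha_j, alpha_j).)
B_4 + C_4

The diagram associated to this matrix has two connected components: the simple roots {alpha_3, alpha_4, alpha_5, alpha_6} form a chain of 4 nodes with a double edge at one end; the terminal node there is the unique short simple root (B_4), and {alpha_1, alpha_2, alpha_7, alpha_8} form a chain of 4 nodes with a double edge at one end; the terminal node there is the unique long simple root (C_4). A semisimple Lie algebra decomposes uniquely as the direct sum of simple ideals, one per connected component of its Dynkin diagram, so g ≅ B_4 ⊕ C_4 (dimension 36 + 36 = 72).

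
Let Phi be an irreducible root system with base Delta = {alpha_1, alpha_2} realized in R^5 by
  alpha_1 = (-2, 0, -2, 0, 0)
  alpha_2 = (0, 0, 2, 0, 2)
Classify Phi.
Compute the Cartan integers a_ij = 2(alpha_i, alpha_j)/(alpha_j, alpha_j); the resulting 2x2 Cartan matrix is
[[2, -1], [-1, 2]].
All simple roots have the same length, so the diagram is simply laced. The associated Dynkin diagram is a chain of 2 nodes with single edges (A_2), so the type is A_2 (the algebra sl(3)).

A2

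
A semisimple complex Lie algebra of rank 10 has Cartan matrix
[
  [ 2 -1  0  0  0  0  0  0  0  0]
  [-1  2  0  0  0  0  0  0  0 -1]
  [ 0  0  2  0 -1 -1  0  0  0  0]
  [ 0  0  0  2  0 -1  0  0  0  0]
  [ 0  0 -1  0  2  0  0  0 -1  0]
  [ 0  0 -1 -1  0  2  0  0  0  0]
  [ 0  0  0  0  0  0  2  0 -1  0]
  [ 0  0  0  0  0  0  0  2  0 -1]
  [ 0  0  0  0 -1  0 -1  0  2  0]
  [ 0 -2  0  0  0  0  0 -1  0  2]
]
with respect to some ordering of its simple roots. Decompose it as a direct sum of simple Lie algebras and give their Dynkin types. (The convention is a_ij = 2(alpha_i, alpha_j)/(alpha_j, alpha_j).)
The diagram associated to this matrix has two connected components: the simple roots {alpha_3, alpha_4, alpha_5, alpha_6, alpha_7, alpha_9} form a chain of 6 nodes with single edges (A_6), and {alpha_1, alpha_2, alpha_8, alpha_10} form a chain of 4 nodes with a double edge between the middle two (F_4). A semisimple Lie algebra decomposes uniquely as the direct sum of simple ideals, one per connected component of its Dynkin diagram, so g ≅ A_6 ⊕ F_4 (dimension 48 + 52 = 100).

A_6 (sl(7)) + F_4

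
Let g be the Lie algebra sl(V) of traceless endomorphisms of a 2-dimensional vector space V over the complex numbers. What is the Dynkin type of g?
A_1

This is sl(2), which has dimension 2^2 - 1 = 3 and rank 2 - 1 = 1 (a Cartan subalgebra is the diagonal traceless matrices). In the classification of classical Lie algebras, the special linear algebra sl(n+1) has type A_n; here n = 1, so the Dynkin diagram is a chain of 1 nodes with single edges (A_1). Hence the type is A_1.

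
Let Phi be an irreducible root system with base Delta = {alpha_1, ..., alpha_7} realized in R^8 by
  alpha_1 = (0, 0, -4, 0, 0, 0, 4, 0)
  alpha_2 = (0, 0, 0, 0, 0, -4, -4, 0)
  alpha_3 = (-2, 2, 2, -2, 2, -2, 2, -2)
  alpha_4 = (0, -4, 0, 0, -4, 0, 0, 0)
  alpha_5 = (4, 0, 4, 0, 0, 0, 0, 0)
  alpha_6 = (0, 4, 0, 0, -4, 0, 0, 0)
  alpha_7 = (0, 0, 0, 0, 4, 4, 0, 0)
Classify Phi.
Compute the Cartan integers a_ij = 2(alpha_i, alpha_j)/(alpha_j, alpha_j); the resulting 7x7 Cartan matrix is
[[2, -1, 0, 0, -1, 0, 0], [-1, 2, 0, 0, 0, 0, -1], [0, 0, 2, -1, 0, 0, 0], [0, 0, -1, 2, 0, 0, -1], [-1, 0, 0, 0, 2, 0, 0], [0, 0, 0, 0, 0, 2, -1], [0, -1, 0, -1, 0, -1, 2]].
All simple roots have the same length, so the diagram is simply laced. The associated Dynkin diagram is a chain of 6 nodes with one extra node attached to the third node from one end (E_7), so the type is E_7.

E_7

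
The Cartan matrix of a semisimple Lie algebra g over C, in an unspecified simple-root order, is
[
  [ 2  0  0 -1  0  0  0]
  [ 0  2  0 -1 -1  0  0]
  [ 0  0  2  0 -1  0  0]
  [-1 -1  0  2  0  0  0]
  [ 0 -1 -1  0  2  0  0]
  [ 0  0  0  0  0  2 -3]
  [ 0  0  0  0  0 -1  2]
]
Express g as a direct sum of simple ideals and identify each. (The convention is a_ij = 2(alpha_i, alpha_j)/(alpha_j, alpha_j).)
A_5 ⊕ G_2

The diagram associated to this matrix has two connected components: the simple roots {alpha_1, alpha_2, alpha_3, alpha_4, alpha_5} form a chain of 5 nodes with single edges (A_5), and {alpha_6, alpha_7} form two nodes joined by a triple edge (G_2). A semisimple Lie algebra decomposes uniquely as the direct sum of simple ideals, one per connected component of its Dynkin diagram, so g ≅ A_5 ⊕ G_2 (dimension 35 + 14 = 49).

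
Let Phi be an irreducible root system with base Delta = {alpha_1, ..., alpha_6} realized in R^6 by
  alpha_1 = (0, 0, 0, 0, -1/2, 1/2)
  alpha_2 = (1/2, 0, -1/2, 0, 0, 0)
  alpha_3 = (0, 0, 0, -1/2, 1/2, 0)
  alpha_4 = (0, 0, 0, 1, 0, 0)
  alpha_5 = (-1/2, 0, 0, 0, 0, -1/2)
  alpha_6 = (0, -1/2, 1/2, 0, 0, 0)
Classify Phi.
C6

Compute the Cartan integers a_ij = 2(alpha_i, alpha_j)/(alpha_j, alpha_j); the resulting 6x6 Cartan matrix is
[[2, 0, -1, 0, -1, 0], [0, 2, 0, 0, -1, -1], [-1, 0, 2, -1, 0, 0], [0, 0, -2, 2, 0, 0], [-1, -1, 0, 0, 2, 0], [0, -1, 0, 0, 0, 2]].
The roots have two lengths (squared-length ratio 2:1); the short ones are alpha_{1,2,3,5,6}. The associated Dynkin diagram is a chain of 6 nodes with a double edge at one end; the terminal node there is the unique long simple root (C_6), so the type is C_6 (the algebra sp(12)).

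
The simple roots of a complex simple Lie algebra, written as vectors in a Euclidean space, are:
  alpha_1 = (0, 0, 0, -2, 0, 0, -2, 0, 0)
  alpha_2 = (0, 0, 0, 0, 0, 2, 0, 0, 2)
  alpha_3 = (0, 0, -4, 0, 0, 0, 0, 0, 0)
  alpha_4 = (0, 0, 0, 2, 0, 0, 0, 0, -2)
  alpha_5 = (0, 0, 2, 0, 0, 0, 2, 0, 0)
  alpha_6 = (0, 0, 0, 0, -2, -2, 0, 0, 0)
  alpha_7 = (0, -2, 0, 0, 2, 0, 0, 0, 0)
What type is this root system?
C_7 (sp(14))

Compute the Cartan integers a_ij = 2(alpha_i, alpha_j)/(alpha_j, alpha_j); the resulting 7x7 Cartan matrix is
[[2, 0, 0, -1, -1, 0, 0], [0, 2, 0, -1, 0, -1, 0], [0, 0, 2, 0, -2, 0, 0], [-1, -1, 0, 2, 0, 0, 0], [-1, 0, -1, 0, 2, 0, 0], [0, -1, 0, 0, 0, 2, -1], [0, 0, 0, 0, 0, -1, 2]].
The roots have two lengths (squared-length ratio 2:1); the short ones are alpha_{1,2,4,5,6,7}. The associated Dynkin diagram is a chain of 7 nodes with a double edge at one end; the terminal node there is the unique long simple root (C_7), so the type is C_7 (the algebra sp(14)).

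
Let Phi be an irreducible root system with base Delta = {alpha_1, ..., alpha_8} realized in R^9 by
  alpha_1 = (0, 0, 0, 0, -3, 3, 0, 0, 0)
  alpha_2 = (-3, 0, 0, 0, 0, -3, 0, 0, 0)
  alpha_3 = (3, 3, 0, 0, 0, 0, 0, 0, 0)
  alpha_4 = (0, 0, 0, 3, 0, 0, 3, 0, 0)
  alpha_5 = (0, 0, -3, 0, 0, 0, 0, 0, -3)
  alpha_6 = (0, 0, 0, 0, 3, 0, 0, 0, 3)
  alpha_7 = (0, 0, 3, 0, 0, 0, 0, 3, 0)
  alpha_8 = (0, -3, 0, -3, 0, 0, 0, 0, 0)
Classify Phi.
A_8 (sl(9))

Compute the Cartan integers a_ij = 2(alpha_i, alpha_j)/(alpha_j, alpha_j); the resulting 8x8 Cartan matrix is
[[2, -1, 0, 0, 0, -1, 0, 0], [-1, 2, -1, 0, 0, 0, 0, 0], [0, -1, 2, 0, 0, 0, 0, -1], [0, 0, 0, 2, 0, 0, 0, -1], [0, 0, 0, 0, 2, -1, -1, 0], [-1, 0, 0, 0, -1, 2, 0, 0], [0, 0, 0, 0, -1, 0, 2, 0], [0, 0, -1, -1, 0, 0, 0, 2]].
All simple roots have the same length, so the diagram is simply laced. The associated Dynkin diagram is a chain of 8 nodes with single edges (A_8), so the type is A_8 (the algebra sl(9)).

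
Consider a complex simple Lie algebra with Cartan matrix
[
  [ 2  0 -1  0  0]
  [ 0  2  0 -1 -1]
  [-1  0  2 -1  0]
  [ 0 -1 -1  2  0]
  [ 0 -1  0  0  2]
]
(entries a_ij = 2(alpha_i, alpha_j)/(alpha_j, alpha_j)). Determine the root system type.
The matrix has rank 5 with 2's on the diagonal. Reading the off-diagonal entries as Dynkin edges (a single edge where a_ij = a_ji = -1; a double or triple edge where a_ij * a_ji = 2 or 3), the diagram is a chain of 5 nodes with single edges (A_5). One simple-root ordering that puts it in standard form is (alpha_1, alpha_3, alpha_4, alpha_2, alpha_5). So the algebra is type A_5, i.e. sl(6).

type A_5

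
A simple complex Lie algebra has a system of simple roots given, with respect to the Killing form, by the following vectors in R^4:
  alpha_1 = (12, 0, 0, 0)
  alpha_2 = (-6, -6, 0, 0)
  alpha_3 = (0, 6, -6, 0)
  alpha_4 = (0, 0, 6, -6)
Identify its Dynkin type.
Compute the Cartan integers a_ij = 2(alpha_i, alpha_j)/(alpha_j, alpha_j); the resulting 4x4 Cartan matrix is
[[2, -2, 0, 0], [-1, 2, -1, 0], [0, -1, 2, -1], [0, 0, -1, 2]].
The roots have two lengths (squared-length ratio 2:1); the short ones are alpha_{2,3,4}. The associated Dynkin diagram is a chain of 4 nodes with a double edge at one end; the terminal node there is the unique long simple root (C_4), so the type is C_4 (the algebra sp(8)).

C_4 (sp(8))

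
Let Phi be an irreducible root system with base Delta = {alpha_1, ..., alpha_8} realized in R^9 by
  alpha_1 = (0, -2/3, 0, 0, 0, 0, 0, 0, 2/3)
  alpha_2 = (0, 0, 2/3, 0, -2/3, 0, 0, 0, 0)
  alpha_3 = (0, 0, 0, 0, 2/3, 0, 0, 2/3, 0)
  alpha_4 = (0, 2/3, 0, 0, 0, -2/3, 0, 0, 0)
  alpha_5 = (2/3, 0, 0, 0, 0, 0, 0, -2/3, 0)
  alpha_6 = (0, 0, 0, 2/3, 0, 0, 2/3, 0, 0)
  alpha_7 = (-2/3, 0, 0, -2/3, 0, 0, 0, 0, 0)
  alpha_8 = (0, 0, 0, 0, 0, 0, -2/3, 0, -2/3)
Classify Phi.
A8

Compute the Cartan integers a_ij = 2(alpha_i, alpha_j)/(alpha_j, alpha_j); the resulting 8x8 Cartan matrix is
[[2, 0, 0, -1, 0, 0, 0, -1], [0, 2, -1, 0, 0, 0, 0, 0], [0, -1, 2, 0, -1, 0, 0, 0], [-1, 0, 0, 2, 0, 0, 0, 0], [0, 0, -1, 0, 2, 0, -1, 0], [0, 0, 0, 0, 0, 2, -1, -1], [0, 0, 0, 0, -1, -1, 2, 0], [-1, 0, 0, 0, 0, -1, 0, 2]].
All simple roots have the same length, so the diagram is simply laced. The associated Dynkin diagram is a chain of 8 nodes with single edges (A_8), so the type is A_8 (the algebra sl(9)).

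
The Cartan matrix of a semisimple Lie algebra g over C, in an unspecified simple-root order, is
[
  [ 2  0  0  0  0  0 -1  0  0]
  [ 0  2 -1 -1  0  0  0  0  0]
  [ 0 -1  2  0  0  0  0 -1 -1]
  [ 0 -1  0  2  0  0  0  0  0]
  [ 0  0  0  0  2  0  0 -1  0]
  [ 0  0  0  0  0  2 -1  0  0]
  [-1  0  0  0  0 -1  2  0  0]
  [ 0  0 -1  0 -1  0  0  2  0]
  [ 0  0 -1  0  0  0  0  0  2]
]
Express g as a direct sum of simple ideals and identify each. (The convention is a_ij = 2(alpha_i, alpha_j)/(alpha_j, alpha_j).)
type A_3 ⊕ type E_6

The diagram associated to this matrix has two connected components: the simple roots {alpha_1, alpha_6, alpha_7} form a chain of 3 nodes with single edges (A_3), and {alpha_2, alpha_3, alpha_4, alpha_5, alpha_8, alpha_9} form a chain of 5 nodes with one extra node attached to the third node from one end (E_6). A semisimple Lie algebra decomposes uniquely as the direct sum of simple ideals, one per connected component of its Dynkin diagram, so g ≅ A_3 ⊕ E_6 (dimension 15 + 78 = 93).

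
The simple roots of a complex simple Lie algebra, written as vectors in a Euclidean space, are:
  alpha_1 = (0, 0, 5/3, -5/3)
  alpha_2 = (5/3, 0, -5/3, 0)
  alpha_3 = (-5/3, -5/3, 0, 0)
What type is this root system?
Compute the Cartan integers a_ij = 2(alpha_i, alpha_j)/(alpha_j, alpha_j); the resulting 3x3 Cartan matrix is
[[2, -1, 0], [-1, 2, -1], [0, -1, 2]].
All simple roots have the same length, so the diagram is simply laced. The associated Dynkin diagram is a chain of 3 nodes with single edges (A_3), so the type is A_3 (the algebra sl(4)).

A_3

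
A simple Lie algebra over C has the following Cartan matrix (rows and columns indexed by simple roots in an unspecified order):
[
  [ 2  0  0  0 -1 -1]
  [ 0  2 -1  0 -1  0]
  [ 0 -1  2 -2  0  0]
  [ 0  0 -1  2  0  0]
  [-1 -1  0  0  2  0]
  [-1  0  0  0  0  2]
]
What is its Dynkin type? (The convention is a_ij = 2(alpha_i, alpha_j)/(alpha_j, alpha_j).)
B_6 (so(13))

The matrix has rank 6 with 2's on the diagonal. Reading the off-diagonal entries as Dynkin edges (a single edge where a_ij = a_ji = -1; a double or triple edge where a_ij * a_ji = 2 or 3), the diagram is a chain of 6 nodes with a double edge at one end; the terminal node there is the unique short simple root (B_6). One simple-root ordering that puts it in standard form is (alpha_6, alpha_1, alpha_5, alpha_2, alpha_3, alpha_4). So the algebra is type B_6, i.e. so(13).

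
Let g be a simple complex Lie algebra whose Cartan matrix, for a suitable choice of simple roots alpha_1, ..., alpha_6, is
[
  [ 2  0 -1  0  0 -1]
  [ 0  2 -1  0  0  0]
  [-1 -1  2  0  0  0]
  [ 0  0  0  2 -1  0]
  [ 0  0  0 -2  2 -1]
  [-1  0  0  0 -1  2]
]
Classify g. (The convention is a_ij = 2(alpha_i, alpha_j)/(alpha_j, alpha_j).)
B_6 (so(13))

The matrix has rank 6 with 2's on the diagonal. Reading the off-diagonal entries as Dynkin edges (a single edge where a_ij = a_ji = -1; a double or triple edge where a_ij * a_ji = 2 or 3), the diagram is a chain of 6 nodes with a double edge at one end; the terminal node there is the unique short simple root (B_6). One simple-root ordering that puts it in standard form is (alpha_2, alpha_3, alpha_1, alpha_6, alpha_5, alpha_4). So the algebra is type B_6, i.e. so(13).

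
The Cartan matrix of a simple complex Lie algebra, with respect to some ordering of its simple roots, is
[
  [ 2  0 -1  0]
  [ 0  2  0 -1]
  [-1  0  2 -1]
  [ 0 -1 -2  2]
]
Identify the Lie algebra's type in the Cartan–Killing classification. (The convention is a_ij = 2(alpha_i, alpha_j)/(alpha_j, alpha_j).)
The matrix has rank 4 with 2's on the diagonal. Reading the off-diagonal entries as Dynkin edges (a single edge where a_ij = a_ji = -1; a double or triple edge where a_ij * a_ji = 2 or 3), the diagram is a chain of 4 nodes with a double edge between the middle two (F_4). One simple-root ordering that puts it in standard form is (alpha_2, alpha_4, alpha_3, alpha_1). So the algebra is type F_4.

type F_4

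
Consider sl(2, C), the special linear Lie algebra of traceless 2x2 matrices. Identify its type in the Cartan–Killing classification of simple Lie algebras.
This is sl(2), which has dimension 2^2 - 1 = 3 and rank 2 - 1 = 1 (a Cartan subalgebra is the diagonal traceless matrices). In the classification of classical Lie algebras, the special linear algebra sl(n+1) has type A_n; here n = 1, so the Dynkin diagram is a chain of 1 nodes with single edges (A_1). Hence the type is A_1.

type A_1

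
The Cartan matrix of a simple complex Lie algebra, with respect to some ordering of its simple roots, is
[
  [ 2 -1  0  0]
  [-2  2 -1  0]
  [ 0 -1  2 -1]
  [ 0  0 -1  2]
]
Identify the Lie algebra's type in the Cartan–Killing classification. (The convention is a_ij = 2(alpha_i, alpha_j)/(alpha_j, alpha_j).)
The matrix has rank 4 with 2's on the diagonal. Reading the off-diagonal entries as Dynkin edges (a single edge where a_ij = a_ji = -1; a double or triple edge where a_ij * a_ji = 2 or 3), the diagram is a chain of 4 nodes with a double edge at one end; the terminal node there is the unique short simple root (B_4). One simple-root ordering that puts it in standard form is (alpha_4, alpha_3, alpha_2, alpha_1). So the algebra is type B_4, i.e. so(9).

type B_4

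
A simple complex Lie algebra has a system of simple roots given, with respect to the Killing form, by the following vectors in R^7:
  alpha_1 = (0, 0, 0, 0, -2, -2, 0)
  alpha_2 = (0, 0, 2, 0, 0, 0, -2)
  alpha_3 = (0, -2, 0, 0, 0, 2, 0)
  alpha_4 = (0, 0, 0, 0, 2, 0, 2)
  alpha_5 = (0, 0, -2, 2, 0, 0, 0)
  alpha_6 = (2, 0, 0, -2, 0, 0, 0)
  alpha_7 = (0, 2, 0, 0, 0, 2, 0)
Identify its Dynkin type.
Compute the Cartan integers a_ij = 2(alpha_i, alpha_j)/(alpha_j, alpha_j); the resulting 7x7 Cartan matrix is
[[2, 0, -1, -1, 0, 0, -1], [0, 2, 0, -1, -1, 0, 0], [-1, 0, 2, 0, 0, 0, 0], [-1, -1, 0, 2, 0, 0, 0], [0, -1, 0, 0, 2, -1, 0], [0, 0, 0, 0, -1, 2, 0], [-1, 0, 0, 0, 0, 0, 2]].
All simple roots have the same length, so the diagram is simply laced. The associated Dynkin diagram is a chain of 5 nodes with a fork of two nodes at one end (D_7), so the type is D_7 (the algebra so(14)).

D_7 (so(14))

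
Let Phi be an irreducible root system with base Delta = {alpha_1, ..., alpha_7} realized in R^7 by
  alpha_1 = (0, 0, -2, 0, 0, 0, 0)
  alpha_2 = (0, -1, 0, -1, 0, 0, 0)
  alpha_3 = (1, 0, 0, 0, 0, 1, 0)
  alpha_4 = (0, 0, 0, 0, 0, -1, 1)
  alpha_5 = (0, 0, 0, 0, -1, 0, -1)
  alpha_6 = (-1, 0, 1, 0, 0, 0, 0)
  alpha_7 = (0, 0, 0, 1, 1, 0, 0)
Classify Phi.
Compute the Cartan integers a_ij = 2(alpha_i, alpha_j)/(alpha_j, alpha_j); the resulting 7x7 Cartan matrix is
[[2, 0, 0, 0, 0, -2, 0], [0, 2, 0, 0, 0, 0, -1], [0, 0, 2, -1, 0, -1, 0], [0, 0, -1, 2, -1, 0, 0], [0, 0, 0, -1, 2, 0, -1], [-1, 0, -1, 0, 0, 2, 0], [0, -1, 0, 0, -1, 0, 2]].
The roots have two lengths (squared-length ratio 2:1); the short ones are alpha_{2,3,4,5,6,7}. The associated Dynkin diagram is a chain of 7 nodes with a double edge at one end; the terminal node there is the unique long simple root (C_7), so the type is C_7 (the algebra sp(14)).

C_7 (sp(14))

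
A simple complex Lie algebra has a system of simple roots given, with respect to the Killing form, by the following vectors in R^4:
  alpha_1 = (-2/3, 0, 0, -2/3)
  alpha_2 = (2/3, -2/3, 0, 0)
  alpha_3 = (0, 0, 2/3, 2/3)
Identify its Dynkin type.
Compute the Cartan integers a_ij = 2(alpha_i, alpha_j)/(alpha_j, alpha_j); the resulting 3x3 Cartan matrix is
[[2, -1, -1], [-1, 2, 0], [-1, 0, 2]].
All simple roots have the same length, so the diagram is simply laced. The associated Dynkin diagram is a chain of 3 nodes with single edges (A_3), so the type is A_3 (the algebra sl(4)).

A_3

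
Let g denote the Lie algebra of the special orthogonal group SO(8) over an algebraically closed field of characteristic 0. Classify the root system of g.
D_4 (so(8))

This is so(8) with 8 even, which has dimension 8(8-1)/2 = 28 and rank 8/2 = 4. In the classification of classical Lie algebras, the orthogonal algebra so(2n) in an even number of variables has type D_n; here n = 4, so the Dynkin diagram is a chain of 2 nodes with a fork of two nodes at one end (D_4). Hence the type is D_4.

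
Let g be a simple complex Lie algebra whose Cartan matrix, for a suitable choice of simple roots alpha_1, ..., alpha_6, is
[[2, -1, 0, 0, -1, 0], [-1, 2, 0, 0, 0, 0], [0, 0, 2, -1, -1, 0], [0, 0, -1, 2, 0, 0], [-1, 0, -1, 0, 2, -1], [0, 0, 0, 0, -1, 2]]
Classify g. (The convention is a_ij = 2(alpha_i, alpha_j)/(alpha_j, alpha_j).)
The matrix has rank 6 with 2's on the diagonal. Reading the off-diagonal entries as Dynkin edges (a single edge where a_ij = a_ji = -1; a double or triple edge where a_ij * a_ji = 2 or 3), the diagram is a chain of 5 nodes with one extra node attached to the third node from one end (E_6). One simple-root ordering that puts it in standard form is (alpha_2, alpha_6, alpha_1, alpha_5, alpha_3, alpha_4). So the algebra is type E_6.

E6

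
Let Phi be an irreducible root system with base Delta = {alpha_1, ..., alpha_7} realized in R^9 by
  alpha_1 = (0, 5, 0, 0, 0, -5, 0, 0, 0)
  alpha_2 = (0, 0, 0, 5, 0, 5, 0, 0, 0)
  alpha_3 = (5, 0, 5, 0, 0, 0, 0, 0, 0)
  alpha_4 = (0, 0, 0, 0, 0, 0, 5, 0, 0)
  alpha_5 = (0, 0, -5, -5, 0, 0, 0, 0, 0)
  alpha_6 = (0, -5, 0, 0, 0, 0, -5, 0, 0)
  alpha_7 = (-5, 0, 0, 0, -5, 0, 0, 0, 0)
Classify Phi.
type B_7

Compute the Cartan integers a_ij = 2(alpha_i, alpha_j)/(alpha_j, alpha_j); the resulting 7x7 Cartan matrix is
[[2, -1, 0, 0, 0, -1, 0], [-1, 2, 0, 0, -1, 0, 0], [0, 0, 2, 0, -1, 0, -1], [0, 0, 0, 2, 0, -1, 0], [0, -1, -1, 0, 2, 0, 0], [-1, 0, 0, -2, 0, 2, 0], [0, 0, -1, 0, 0, 0, 2]].
The roots have two lengths (squared-length ratio 2:1); the short ones are alpha_{4}. The associated Dynkin diagram is a chain of 7 nodes with a double edge at one end; the terminal node there is the unique short simple root (B_7), so the type is B_7 (the algebra so(15)).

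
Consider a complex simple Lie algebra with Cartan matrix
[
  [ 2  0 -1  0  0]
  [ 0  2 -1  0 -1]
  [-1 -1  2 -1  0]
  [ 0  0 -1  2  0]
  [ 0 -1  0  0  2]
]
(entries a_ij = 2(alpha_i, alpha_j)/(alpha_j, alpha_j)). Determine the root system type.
D_5 (so(10))

The matrix has rank 5 with 2's on the diagonal. Reading the off-diagonal entries as Dynkin edges (a single edge where a_ij = a_ji = -1; a double or triple edge where a_ij * a_ji = 2 or 3), the diagram is a chain of 3 nodes with a fork of two nodes at one end (D_5). One simple-root ordering that puts it in standard form is (alpha_5, alpha_2, alpha_3, alpha_1, alpha_4). So the algebra is type D_5, i.e. so(10).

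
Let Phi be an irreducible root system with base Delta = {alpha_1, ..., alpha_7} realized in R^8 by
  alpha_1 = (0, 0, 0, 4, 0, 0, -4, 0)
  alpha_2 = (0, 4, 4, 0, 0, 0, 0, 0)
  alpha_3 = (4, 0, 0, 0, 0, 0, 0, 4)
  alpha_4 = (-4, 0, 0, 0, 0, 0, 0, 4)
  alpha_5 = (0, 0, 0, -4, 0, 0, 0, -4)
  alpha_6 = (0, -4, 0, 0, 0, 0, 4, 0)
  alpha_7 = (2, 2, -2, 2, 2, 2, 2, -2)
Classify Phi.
Compute the Cartan integers a_ij = 2(alpha_i, alpha_j)/(alpha_j, alpha_j); the resulting 7x7 Cartan matrix is
[[2, 0, 0, 0, -1, -1, 0], [0, 2, 0, 0, 0, -1, 0], [0, 0, 2, 0, -1, 0, 0], [0, 0, 0, 2, -1, 0, -1], [-1, 0, -1, -1, 2, 0, 0], [-1, -1, 0, 0, 0, 2, 0], [0, 0, 0, -1, 0, 0, 2]].
All simple roots have the same length, so the diagram is simply laced. The associated Dynkin diagram is a chain of 6 nodes with one extra node attached to the third node from one end (E_7), so the type is E_7.

E7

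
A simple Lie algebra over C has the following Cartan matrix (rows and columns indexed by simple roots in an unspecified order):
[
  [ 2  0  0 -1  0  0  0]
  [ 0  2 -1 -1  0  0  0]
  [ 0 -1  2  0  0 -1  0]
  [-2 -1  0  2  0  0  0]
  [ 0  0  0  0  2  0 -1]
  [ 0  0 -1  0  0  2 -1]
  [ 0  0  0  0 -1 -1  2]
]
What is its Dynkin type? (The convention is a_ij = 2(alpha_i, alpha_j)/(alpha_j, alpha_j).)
The matrix has rank 7 with 2's on the diagonal. Reading the off-diagonal entries as Dynkin edges (a single edge where a_ij = a_ji = -1; a double or triple edge where a_ij * a_ji = 2 or 3), the diagram is a chain of 7 nodes with a double edge at one end; the terminal node there is the unique short simple root (B_7). One simple-root ordering that puts it in standard form is (alpha_5, alpha_7, alpha_6, alpha_3, alpha_2, alpha_4, alpha_1). So the algebra is type B_7, i.e. so(15).

type B_7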